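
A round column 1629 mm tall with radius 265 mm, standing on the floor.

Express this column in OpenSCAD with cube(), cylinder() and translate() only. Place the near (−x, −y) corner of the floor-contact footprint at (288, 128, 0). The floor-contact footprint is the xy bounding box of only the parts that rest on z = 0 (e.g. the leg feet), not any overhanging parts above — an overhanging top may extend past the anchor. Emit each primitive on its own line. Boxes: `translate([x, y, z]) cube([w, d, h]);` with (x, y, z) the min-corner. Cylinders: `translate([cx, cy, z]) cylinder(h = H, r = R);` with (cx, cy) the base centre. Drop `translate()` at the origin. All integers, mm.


translate([553, 393, 0]) cylinder(h = 1629, r = 265);


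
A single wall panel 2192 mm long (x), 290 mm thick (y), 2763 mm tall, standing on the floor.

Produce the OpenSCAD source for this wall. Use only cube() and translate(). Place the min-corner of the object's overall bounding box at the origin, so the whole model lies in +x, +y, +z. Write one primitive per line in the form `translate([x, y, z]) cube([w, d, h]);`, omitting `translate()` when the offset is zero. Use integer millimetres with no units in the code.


cube([2192, 290, 2763]);


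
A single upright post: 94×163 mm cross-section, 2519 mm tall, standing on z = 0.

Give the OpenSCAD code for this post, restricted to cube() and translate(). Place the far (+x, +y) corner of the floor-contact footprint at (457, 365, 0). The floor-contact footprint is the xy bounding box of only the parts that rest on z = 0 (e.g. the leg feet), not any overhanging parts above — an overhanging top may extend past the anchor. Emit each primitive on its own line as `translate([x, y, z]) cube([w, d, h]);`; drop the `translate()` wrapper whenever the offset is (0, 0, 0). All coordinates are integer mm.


translate([363, 202, 0]) cube([94, 163, 2519]);


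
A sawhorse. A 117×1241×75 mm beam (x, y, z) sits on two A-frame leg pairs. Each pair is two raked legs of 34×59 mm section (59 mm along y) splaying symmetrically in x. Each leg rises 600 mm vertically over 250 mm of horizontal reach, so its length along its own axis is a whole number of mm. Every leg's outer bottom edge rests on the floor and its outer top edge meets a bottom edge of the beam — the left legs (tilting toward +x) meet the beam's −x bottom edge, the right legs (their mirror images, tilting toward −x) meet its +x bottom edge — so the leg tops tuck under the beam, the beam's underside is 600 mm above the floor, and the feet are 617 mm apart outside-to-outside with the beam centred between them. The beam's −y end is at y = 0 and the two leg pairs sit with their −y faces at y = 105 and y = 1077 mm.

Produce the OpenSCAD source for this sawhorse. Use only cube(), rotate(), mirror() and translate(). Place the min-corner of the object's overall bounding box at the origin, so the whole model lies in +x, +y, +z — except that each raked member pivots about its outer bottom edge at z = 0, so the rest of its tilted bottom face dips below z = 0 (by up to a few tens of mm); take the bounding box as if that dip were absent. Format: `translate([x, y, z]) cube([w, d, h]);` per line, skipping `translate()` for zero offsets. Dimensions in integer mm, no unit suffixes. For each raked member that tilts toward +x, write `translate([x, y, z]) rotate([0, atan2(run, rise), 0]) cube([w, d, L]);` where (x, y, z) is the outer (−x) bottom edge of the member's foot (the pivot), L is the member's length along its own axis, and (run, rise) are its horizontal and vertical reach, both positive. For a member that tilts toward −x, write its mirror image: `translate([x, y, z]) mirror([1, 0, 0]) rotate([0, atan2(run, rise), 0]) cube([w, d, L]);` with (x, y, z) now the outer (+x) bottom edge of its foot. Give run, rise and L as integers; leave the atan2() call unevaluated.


translate([250, 0, 600]) cube([117, 1241, 75]);
translate([0, 105, 0]) rotate([0, atan2(250, 600), 0]) cube([34, 59, 650]);
translate([617, 105, 0]) mirror([1, 0, 0]) rotate([0, atan2(250, 600), 0]) cube([34, 59, 650]);
translate([0, 1077, 0]) rotate([0, atan2(250, 600), 0]) cube([34, 59, 650]);
translate([617, 1077, 0]) mirror([1, 0, 0]) rotate([0, atan2(250, 600), 0]) cube([34, 59, 650]);


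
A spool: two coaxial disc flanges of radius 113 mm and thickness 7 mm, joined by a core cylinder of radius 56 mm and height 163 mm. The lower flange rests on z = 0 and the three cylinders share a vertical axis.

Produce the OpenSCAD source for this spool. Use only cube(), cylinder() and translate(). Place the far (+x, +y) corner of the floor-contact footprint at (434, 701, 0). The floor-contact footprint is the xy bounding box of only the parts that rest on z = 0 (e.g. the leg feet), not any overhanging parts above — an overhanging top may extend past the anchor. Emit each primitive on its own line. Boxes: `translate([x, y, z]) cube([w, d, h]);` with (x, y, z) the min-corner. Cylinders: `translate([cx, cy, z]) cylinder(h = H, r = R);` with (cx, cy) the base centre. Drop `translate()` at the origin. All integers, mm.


translate([321, 588, 0]) cylinder(h = 7, r = 113);
translate([321, 588, 7]) cylinder(h = 163, r = 56);
translate([321, 588, 170]) cylinder(h = 7, r = 113);


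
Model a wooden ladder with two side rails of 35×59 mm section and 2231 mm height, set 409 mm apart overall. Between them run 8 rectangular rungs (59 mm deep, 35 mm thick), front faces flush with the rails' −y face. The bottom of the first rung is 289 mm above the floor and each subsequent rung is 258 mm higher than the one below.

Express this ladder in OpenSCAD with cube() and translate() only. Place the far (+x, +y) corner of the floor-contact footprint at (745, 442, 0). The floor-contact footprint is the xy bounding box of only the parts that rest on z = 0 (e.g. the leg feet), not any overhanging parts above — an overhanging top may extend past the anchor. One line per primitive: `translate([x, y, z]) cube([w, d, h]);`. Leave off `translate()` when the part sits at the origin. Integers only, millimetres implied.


translate([336, 383, 0]) cube([35, 59, 2231]);
translate([710, 383, 0]) cube([35, 59, 2231]);
translate([371, 383, 289]) cube([339, 59, 35]);
translate([371, 383, 547]) cube([339, 59, 35]);
translate([371, 383, 805]) cube([339, 59, 35]);
translate([371, 383, 1063]) cube([339, 59, 35]);
translate([371, 383, 1321]) cube([339, 59, 35]);
translate([371, 383, 1579]) cube([339, 59, 35]);
translate([371, 383, 1837]) cube([339, 59, 35]);
translate([371, 383, 2095]) cube([339, 59, 35]);


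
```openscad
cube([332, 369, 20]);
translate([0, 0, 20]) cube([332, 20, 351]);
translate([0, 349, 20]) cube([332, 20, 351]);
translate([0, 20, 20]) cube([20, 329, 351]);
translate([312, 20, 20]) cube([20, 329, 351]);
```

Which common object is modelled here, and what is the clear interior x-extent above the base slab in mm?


An open box. The internal width is 292 mm.

A 332×369 base slab with four walls standing on it — an open box. The base is 332 mm wide and the walls are 20 mm thick, so the internal width is 332 − 2 × 20 = 292 mm.


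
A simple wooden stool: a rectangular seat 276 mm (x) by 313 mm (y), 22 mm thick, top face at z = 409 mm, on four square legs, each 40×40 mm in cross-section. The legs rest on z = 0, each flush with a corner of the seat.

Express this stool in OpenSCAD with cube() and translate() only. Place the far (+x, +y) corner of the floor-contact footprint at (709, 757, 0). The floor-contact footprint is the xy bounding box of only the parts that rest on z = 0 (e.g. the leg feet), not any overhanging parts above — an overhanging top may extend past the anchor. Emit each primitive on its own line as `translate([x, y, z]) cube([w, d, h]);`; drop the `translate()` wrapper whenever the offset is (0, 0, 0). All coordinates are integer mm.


translate([433, 444, 387]) cube([276, 313, 22]);
translate([433, 444, 0]) cube([40, 40, 387]);
translate([669, 444, 0]) cube([40, 40, 387]);
translate([433, 717, 0]) cube([40, 40, 387]);
translate([669, 717, 0]) cube([40, 40, 387]);


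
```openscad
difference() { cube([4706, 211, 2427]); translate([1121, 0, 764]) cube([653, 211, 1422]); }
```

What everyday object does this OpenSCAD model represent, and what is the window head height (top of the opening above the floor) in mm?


A wall with a window opening. The window head height is 2186 mm.

A wall with a rectangular opening subtracted — a window. Sill at z = 764, opening 1422 mm tall, so the head is at 764 + 1422 = 2186 mm.


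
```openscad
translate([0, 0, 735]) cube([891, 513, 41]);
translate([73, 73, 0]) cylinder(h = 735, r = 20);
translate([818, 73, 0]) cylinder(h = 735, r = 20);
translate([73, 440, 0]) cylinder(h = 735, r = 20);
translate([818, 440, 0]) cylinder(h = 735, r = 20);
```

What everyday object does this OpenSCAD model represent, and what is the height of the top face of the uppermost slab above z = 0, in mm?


A table. The table height is 776 mm.

A 891×513×41 slab sits at z = 735 on four Ø40 mm round legs — a table. The top surface is at 735 + 41 = 776 mm.


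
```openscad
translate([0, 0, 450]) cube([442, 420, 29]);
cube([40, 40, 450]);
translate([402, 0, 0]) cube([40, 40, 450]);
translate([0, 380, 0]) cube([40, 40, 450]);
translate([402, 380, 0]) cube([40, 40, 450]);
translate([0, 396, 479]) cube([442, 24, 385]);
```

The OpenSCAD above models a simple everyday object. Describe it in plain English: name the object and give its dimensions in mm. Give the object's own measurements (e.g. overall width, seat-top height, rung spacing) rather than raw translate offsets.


A chair. The seat is a 442×420×29 mm slab with its top at z = 479 mm, on four 40×40 mm corner legs (flush with the seat edges, standing on z = 0). A flat backrest 24 mm thick, 385 mm tall, spans the full seat width and rises from the seat top along its +y edge, rear face flush with the rear of the seat.


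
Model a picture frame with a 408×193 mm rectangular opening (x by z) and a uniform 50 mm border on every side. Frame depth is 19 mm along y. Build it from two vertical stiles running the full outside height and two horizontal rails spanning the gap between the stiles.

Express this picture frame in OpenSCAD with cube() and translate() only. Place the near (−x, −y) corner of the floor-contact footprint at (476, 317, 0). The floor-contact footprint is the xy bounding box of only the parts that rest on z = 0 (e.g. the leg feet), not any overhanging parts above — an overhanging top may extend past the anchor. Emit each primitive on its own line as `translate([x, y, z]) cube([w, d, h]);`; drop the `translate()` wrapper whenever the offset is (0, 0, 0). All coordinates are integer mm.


translate([476, 317, 0]) cube([50, 19, 293]);
translate([934, 317, 0]) cube([50, 19, 293]);
translate([526, 317, 0]) cube([408, 19, 50]);
translate([526, 317, 243]) cube([408, 19, 50]);


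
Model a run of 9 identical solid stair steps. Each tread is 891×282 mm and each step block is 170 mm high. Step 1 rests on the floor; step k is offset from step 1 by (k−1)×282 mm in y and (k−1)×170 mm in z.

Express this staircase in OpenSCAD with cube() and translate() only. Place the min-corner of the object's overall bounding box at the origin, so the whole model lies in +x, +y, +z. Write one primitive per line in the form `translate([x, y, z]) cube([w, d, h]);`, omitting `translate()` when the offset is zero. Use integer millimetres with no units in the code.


cube([891, 282, 170]);
translate([0, 282, 170]) cube([891, 282, 170]);
translate([0, 564, 340]) cube([891, 282, 170]);
translate([0, 846, 510]) cube([891, 282, 170]);
translate([0, 1128, 680]) cube([891, 282, 170]);
translate([0, 1410, 850]) cube([891, 282, 170]);
translate([0, 1692, 1020]) cube([891, 282, 170]);
translate([0, 1974, 1190]) cube([891, 282, 170]);
translate([0, 2256, 1360]) cube([891, 282, 170]);


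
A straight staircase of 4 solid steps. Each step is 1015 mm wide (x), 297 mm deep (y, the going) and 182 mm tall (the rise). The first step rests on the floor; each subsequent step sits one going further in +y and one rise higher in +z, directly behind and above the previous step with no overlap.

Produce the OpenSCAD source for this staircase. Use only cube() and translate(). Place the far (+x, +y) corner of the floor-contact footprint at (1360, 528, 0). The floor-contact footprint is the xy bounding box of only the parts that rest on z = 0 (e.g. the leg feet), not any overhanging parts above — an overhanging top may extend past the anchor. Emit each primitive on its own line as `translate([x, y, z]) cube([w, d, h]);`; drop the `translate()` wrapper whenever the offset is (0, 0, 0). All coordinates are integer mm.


translate([345, 231, 0]) cube([1015, 297, 182]);
translate([345, 528, 182]) cube([1015, 297, 182]);
translate([345, 825, 364]) cube([1015, 297, 182]);
translate([345, 1122, 546]) cube([1015, 297, 182]);


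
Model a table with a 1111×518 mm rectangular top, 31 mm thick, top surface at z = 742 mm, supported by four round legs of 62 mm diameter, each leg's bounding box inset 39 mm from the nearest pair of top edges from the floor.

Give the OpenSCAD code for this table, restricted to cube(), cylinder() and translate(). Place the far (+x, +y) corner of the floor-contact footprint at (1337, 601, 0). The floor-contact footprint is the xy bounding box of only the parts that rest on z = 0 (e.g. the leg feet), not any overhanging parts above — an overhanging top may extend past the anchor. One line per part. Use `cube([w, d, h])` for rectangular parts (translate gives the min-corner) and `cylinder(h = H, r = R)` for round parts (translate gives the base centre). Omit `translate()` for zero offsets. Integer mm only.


// leg_h = 742 - 31 = 711
translate([265, 122, 711]) cube([1111, 518, 31]);
translate([335, 192, 0]) cylinder(h = 711, r = 31);
translate([1306, 192, 0]) cylinder(h = 711, r = 31);
translate([335, 570, 0]) cylinder(h = 711, r = 31);
translate([1306, 570, 0]) cylinder(h = 711, r = 31);


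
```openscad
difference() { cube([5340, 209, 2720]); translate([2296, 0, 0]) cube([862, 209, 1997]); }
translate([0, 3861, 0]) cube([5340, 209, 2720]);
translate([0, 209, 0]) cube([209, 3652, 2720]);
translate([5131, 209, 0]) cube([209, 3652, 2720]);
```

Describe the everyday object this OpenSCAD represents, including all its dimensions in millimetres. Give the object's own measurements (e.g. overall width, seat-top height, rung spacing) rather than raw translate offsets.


A single room: four walls, each 2720 mm tall and 209 mm thick, enclosing an outside footprint 5340×4070 mm (x × y), no floor or roof. The front and back walls (−y and +y sides) run the full x-width; the side walls fit between their inner faces. A door opening 862 mm wide and 1997 mm tall is cut through the front wall from the floor up, its −x edge 2296 mm from the wall's −x end.


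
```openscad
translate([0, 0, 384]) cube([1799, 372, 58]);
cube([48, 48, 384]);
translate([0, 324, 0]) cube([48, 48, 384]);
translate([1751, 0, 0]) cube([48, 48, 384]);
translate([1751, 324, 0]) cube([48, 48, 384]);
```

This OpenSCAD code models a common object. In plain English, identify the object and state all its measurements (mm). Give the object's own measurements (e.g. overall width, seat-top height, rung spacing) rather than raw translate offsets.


A bench: a 1799×372 mm seat slab, 58 mm thick, top at z = 442 mm, on four 48×48 mm square legs flush with the seat corners and standing on z = 0.


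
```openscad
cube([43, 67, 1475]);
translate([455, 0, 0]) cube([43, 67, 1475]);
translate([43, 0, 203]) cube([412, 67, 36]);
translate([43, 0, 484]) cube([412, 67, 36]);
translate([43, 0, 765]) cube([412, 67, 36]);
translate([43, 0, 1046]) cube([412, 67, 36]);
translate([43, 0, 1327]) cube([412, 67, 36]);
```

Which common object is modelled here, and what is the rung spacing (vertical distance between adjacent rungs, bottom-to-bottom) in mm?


A ladder. The rung spacing is 281 mm.

Two tall 43×67 posts with 5 short bars between them — a ladder. Adjacent rungs sit at z = 203 and z = 484, so the spacing is 484 − 203 = 281 mm.


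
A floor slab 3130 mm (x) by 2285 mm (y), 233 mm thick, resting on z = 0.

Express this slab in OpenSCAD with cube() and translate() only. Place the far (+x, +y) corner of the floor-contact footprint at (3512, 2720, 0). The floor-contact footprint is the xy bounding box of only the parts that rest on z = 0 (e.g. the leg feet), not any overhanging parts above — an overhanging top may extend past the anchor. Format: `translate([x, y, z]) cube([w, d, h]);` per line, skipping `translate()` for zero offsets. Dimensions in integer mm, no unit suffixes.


translate([382, 435, 0]) cube([3130, 2285, 233]);


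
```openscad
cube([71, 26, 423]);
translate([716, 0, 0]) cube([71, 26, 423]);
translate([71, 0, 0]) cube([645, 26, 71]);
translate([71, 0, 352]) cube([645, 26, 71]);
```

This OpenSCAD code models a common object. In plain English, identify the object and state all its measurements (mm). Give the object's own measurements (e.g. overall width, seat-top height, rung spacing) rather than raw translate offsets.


A rectangular picture frame lying in the x–z plane (depth along y). The opening is 645 mm wide (x) by 281 mm tall (z), surrounded by a border 71 mm wide on all four sides. The frame is 26 mm deep and is made of two full-height vertical stiles with two horizontal rails fitted between them.


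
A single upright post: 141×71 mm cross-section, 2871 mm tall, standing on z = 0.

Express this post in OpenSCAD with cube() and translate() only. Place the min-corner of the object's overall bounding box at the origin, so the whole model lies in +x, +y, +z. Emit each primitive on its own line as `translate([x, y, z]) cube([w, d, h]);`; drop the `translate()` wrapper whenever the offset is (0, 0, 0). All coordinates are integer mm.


cube([141, 71, 2871]);


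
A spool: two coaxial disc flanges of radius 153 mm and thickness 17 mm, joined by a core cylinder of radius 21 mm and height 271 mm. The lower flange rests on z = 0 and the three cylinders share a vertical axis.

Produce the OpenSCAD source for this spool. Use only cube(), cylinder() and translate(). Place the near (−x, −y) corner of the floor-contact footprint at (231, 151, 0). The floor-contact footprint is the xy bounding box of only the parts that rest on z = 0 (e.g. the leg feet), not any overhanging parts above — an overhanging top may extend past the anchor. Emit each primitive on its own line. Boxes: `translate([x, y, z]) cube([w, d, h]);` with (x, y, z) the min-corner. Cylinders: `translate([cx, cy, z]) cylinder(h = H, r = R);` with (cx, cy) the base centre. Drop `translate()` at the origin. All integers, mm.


translate([384, 304, 0]) cylinder(h = 17, r = 153);
translate([384, 304, 17]) cylinder(h = 271, r = 21);
translate([384, 304, 288]) cylinder(h = 17, r = 153);


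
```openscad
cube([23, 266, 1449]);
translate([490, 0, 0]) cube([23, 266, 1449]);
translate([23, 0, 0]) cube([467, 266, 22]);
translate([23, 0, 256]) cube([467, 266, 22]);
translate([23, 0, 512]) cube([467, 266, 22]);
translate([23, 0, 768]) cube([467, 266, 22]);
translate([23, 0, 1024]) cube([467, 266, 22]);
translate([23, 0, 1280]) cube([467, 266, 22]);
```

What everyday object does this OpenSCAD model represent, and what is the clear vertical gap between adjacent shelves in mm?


A bookshelf. The clear shelf gap is 234 mm.

Two tall side panels with 6 horizontal boards between them — a bookshelf. The first two shelf undersides are at z = 0 and z = 256; with shelf thickness 22, the clear gap is 256 − 0 − 22 = 234 mm.


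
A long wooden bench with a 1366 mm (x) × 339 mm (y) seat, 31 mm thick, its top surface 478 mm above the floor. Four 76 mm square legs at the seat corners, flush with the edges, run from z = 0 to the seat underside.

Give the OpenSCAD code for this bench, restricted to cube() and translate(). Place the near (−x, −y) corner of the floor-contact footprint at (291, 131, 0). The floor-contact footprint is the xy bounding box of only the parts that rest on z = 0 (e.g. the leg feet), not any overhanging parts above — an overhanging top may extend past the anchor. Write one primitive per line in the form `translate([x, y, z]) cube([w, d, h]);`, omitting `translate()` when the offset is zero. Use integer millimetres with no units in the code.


// leg_h = 478 − 31 = 447
translate([291, 131, 447]) cube([1366, 339, 31]);
translate([291, 131, 0]) cube([76, 76, 447]);
translate([291, 394, 0]) cube([76, 76, 447]);
translate([1581, 131, 0]) cube([76, 76, 447]);
translate([1581, 394, 0]) cube([76, 76, 447]);


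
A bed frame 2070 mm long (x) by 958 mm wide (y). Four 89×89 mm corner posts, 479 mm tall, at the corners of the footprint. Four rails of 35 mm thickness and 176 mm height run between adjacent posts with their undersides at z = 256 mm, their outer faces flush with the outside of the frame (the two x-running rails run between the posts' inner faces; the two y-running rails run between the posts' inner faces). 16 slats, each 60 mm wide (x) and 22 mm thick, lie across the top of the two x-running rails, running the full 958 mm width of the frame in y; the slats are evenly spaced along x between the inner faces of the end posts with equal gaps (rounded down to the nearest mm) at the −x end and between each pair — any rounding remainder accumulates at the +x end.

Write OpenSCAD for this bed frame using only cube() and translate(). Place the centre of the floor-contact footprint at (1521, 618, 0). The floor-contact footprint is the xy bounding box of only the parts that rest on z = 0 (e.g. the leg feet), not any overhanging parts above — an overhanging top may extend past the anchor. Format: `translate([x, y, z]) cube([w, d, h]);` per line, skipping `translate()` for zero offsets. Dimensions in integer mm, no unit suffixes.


translate([486, 139, 0]) cube([89, 89, 479]);
translate([486, 1008, 0]) cube([89, 89, 479]);
translate([2467, 139, 0]) cube([89, 89, 479]);
translate([2467, 1008, 0]) cube([89, 89, 479]);
translate([575, 139, 256]) cube([1892, 35, 176]);
translate([575, 1062, 256]) cube([1892, 35, 176]);
translate([486, 228, 256]) cube([35, 780, 176]);
translate([2521, 228, 256]) cube([35, 780, 176]);
translate([629, 139, 432]) cube([60, 958, 22]);
translate([743, 139, 432]) cube([60, 958, 22]);
translate([857, 139, 432]) cube([60, 958, 22]);
translate([971, 139, 432]) cube([60, 958, 22]);
translate([1085, 139, 432]) cube([60, 958, 22]);
translate([1199, 139, 432]) cube([60, 958, 22]);
translate([1313, 139, 432]) cube([60, 958, 22]);
translate([1427, 139, 432]) cube([60, 958, 22]);
translate([1541, 139, 432]) cube([60, 958, 22]);
translate([1655, 139, 432]) cube([60, 958, 22]);
translate([1769, 139, 432]) cube([60, 958, 22]);
translate([1883, 139, 432]) cube([60, 958, 22]);
translate([1997, 139, 432]) cube([60, 958, 22]);
translate([2111, 139, 432]) cube([60, 958, 22]);
translate([2225, 139, 432]) cube([60, 958, 22]);
translate([2339, 139, 432]) cube([60, 958, 22]);


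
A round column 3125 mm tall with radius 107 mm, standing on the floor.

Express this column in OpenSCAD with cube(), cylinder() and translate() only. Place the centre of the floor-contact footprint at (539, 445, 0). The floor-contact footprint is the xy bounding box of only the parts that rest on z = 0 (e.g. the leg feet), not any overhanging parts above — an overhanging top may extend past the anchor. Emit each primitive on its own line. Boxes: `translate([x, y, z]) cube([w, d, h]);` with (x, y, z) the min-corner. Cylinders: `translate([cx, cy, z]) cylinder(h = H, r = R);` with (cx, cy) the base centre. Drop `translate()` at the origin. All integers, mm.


translate([539, 445, 0]) cylinder(h = 3125, r = 107);


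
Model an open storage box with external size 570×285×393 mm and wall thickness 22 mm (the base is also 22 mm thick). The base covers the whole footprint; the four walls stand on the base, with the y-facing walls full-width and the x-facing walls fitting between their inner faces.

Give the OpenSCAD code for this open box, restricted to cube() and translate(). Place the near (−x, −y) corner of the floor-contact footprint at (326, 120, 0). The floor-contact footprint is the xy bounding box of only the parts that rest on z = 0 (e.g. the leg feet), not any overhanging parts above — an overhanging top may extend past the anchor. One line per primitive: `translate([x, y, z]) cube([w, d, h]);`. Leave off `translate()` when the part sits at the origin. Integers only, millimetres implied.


translate([326, 120, 0]) cube([570, 285, 22]);
translate([326, 120, 22]) cube([570, 22, 371]);
translate([326, 383, 22]) cube([570, 22, 371]);
translate([326, 142, 22]) cube([22, 241, 371]);
translate([874, 142, 22]) cube([22, 241, 371]);


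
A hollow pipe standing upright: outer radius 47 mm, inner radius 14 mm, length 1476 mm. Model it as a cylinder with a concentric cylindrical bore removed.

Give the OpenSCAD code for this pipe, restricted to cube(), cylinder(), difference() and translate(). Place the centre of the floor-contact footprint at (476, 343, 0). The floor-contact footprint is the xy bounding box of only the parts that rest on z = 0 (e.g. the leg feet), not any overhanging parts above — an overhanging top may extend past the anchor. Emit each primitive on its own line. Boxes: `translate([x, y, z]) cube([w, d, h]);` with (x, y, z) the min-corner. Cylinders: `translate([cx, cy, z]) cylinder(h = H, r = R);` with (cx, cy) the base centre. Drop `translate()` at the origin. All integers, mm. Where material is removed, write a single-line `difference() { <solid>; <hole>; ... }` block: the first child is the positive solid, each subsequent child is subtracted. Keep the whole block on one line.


difference() { translate([476, 343, 0]) cylinder(h = 1476, r = 47); translate([476, 343, 0]) cylinder(h = 1476, r = 14); }


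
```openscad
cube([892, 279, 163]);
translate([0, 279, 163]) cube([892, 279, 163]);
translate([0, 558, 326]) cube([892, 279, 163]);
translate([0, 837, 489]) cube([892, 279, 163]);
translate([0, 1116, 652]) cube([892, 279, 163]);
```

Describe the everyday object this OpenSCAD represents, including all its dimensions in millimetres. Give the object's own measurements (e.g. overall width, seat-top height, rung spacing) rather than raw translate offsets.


A straight staircase of 5 solid steps. Each step is 892 mm wide (x), 279 mm deep (y, the going) and 163 mm tall (the rise). The first step rests on the floor; each subsequent step sits one going further in +y and one rise higher in +z, directly behind and above the previous step with no overlap.


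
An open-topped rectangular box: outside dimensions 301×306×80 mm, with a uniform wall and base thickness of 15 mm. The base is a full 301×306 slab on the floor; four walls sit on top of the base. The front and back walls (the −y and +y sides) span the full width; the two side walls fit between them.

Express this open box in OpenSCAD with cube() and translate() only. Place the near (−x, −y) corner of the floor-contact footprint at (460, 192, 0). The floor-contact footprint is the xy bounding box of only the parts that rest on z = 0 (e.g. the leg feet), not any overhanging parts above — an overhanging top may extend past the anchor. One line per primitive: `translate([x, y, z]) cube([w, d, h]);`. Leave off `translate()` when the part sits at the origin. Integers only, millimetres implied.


translate([460, 192, 0]) cube([301, 306, 15]);
translate([460, 192, 15]) cube([301, 15, 65]);
translate([460, 483, 15]) cube([301, 15, 65]);
translate([460, 207, 15]) cube([15, 276, 65]);
translate([746, 207, 15]) cube([15, 276, 65]);


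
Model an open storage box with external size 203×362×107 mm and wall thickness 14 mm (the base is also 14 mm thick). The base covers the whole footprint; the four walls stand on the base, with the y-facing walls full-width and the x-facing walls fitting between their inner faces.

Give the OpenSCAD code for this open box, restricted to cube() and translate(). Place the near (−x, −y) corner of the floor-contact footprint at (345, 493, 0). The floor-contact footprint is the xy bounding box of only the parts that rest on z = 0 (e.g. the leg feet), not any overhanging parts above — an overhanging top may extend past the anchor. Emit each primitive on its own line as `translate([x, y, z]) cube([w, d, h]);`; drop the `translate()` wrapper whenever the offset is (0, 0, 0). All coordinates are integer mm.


translate([345, 493, 0]) cube([203, 362, 14]);
translate([345, 493, 14]) cube([203, 14, 93]);
translate([345, 841, 14]) cube([203, 14, 93]);
translate([345, 507, 14]) cube([14, 334, 93]);
translate([534, 507, 14]) cube([14, 334, 93]);


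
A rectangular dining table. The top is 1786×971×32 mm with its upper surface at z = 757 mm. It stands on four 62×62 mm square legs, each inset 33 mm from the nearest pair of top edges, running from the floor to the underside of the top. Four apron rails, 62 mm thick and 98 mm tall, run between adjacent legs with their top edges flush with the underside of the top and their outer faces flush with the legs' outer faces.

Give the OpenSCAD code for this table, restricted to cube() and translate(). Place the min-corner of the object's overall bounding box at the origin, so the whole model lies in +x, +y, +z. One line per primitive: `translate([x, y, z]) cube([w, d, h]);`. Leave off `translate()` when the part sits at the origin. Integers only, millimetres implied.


translate([0, 0, 725]) cube([1786, 971, 32]);
translate([33, 33, 0]) cube([62, 62, 725]);
translate([1691, 33, 0]) cube([62, 62, 725]);
translate([33, 876, 0]) cube([62, 62, 725]);
translate([1691, 876, 0]) cube([62, 62, 725]);
translate([95, 33, 627]) cube([1596, 62, 98]);
translate([95, 876, 627]) cube([1596, 62, 98]);
translate([33, 95, 627]) cube([62, 781, 98]);
translate([1691, 95, 627]) cube([62, 781, 98]);


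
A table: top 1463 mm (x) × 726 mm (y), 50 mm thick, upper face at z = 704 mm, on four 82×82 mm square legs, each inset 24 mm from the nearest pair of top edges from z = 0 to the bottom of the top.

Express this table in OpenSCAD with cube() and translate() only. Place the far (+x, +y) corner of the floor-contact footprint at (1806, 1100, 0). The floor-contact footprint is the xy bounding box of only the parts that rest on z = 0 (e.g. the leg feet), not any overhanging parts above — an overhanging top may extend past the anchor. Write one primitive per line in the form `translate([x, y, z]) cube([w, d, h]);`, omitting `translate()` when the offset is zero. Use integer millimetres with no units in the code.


// leg_h = 704 - 50 = 654
translate([367, 398, 654]) cube([1463, 726, 50]);
translate([391, 422, 0]) cube([82, 82, 654]);
translate([1724, 422, 0]) cube([82, 82, 654]);
translate([391, 1018, 0]) cube([82, 82, 654]);
translate([1724, 1018, 0]) cube([82, 82, 654]);


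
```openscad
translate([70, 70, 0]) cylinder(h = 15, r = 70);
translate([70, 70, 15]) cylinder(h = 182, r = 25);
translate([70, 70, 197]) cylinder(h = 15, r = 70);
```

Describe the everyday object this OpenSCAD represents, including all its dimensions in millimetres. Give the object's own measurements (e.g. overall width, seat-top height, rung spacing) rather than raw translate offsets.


A spool: two coaxial disc flanges of radius 70 mm and thickness 15 mm, joined by a core cylinder of radius 25 mm and height 182 mm. The lower flange rests on z = 0 and the three cylinders share a vertical axis.


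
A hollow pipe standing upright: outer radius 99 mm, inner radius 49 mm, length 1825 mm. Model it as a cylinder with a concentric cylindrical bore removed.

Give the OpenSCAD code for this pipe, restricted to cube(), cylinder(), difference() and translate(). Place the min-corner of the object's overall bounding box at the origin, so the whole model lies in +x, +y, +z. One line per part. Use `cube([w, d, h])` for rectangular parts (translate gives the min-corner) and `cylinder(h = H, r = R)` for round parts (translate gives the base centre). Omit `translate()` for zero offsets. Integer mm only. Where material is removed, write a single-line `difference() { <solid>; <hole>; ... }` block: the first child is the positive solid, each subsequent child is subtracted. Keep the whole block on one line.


difference() { translate([99, 99, 0]) cylinder(h = 1825, r = 99); translate([99, 99, 0]) cylinder(h = 1825, r = 49); }


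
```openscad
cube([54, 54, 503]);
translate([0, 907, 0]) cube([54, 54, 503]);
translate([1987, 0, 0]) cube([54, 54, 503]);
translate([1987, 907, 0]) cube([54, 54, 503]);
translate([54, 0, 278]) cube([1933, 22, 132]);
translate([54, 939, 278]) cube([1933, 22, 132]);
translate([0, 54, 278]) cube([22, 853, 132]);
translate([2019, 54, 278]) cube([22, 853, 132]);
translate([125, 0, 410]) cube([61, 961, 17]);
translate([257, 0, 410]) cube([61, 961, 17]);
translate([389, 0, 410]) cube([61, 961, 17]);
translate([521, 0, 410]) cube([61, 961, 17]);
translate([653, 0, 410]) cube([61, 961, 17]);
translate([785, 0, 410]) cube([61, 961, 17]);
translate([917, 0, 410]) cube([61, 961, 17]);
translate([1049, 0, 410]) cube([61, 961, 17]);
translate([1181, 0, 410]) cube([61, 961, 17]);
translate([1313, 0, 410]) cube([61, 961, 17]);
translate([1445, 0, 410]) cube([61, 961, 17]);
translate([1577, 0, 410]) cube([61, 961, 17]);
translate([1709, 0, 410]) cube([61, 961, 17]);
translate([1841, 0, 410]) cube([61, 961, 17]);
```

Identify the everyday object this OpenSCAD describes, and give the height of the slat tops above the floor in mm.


A bed frame. The slat-top height is 427 mm.

Four posts, four rails, and a row of slats — a bed frame. Slats sit on the rails at z = 278 + 132 = 410; with slat thickness 17, the top is 427 mm.


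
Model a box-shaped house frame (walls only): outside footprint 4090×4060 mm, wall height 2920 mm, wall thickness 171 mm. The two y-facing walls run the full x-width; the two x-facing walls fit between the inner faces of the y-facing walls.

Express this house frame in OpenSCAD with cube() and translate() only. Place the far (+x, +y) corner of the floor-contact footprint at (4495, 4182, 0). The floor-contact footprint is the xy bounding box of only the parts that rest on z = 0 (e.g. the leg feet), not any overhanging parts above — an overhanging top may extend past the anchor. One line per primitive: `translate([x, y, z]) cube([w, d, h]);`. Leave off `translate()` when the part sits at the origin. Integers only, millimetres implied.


translate([405, 122, 0]) cube([4090, 171, 2920]);
translate([405, 4011, 0]) cube([4090, 171, 2920]);
translate([405, 293, 0]) cube([171, 3718, 2920]);
translate([4324, 293, 0]) cube([171, 3718, 2920]);


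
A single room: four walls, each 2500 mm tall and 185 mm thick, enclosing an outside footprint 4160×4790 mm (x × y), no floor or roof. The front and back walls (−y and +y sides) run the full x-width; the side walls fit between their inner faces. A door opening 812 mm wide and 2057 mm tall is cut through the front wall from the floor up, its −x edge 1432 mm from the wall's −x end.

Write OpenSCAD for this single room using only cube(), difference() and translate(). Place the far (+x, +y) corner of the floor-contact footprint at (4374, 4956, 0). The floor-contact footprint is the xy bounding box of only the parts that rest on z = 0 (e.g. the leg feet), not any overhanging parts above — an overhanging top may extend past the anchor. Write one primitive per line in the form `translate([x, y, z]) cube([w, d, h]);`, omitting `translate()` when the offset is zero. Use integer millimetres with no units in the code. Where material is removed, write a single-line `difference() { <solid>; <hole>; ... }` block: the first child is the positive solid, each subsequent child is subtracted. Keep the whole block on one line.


difference() { translate([214, 166, 0]) cube([4160, 185, 2500]); translate([1646, 166, 0]) cube([812, 185, 2057]); }
translate([214, 4771, 0]) cube([4160, 185, 2500]);
translate([214, 351, 0]) cube([185, 4420, 2500]);
translate([4189, 351, 0]) cube([185, 4420, 2500]);


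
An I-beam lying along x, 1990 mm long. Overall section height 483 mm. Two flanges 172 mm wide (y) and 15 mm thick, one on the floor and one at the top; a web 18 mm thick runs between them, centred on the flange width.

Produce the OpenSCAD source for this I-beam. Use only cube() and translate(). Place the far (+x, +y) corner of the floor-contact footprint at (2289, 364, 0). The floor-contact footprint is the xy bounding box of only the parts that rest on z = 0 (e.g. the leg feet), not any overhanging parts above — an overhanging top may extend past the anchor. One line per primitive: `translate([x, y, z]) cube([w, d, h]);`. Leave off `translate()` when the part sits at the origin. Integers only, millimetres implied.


translate([299, 192, 0]) cube([1990, 172, 15]);
translate([299, 269, 15]) cube([1990, 18, 453]);
translate([299, 192, 468]) cube([1990, 172, 15]);


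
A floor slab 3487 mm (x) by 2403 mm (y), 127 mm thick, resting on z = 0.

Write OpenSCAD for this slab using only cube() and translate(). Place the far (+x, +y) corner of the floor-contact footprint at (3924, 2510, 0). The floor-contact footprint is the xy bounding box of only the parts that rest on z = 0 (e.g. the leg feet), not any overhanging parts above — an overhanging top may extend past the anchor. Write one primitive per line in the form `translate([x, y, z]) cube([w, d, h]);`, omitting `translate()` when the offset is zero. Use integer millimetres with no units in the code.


translate([437, 107, 0]) cube([3487, 2403, 127]);


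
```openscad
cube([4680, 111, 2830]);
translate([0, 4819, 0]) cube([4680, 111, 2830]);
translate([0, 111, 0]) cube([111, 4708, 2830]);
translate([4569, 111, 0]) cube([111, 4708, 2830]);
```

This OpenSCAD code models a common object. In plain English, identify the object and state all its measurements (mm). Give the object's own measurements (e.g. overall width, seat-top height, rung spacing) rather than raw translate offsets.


The wall frame of a small rectangular building: four walls, each 2830 mm tall and 111 mm thick, enclosing a footprint 4680 mm (x) by 4930 mm (y) outside-to-outside, with no floor or roof. The front and back walls (the −y and +y sides) span the full width; the two side walls fit between them.


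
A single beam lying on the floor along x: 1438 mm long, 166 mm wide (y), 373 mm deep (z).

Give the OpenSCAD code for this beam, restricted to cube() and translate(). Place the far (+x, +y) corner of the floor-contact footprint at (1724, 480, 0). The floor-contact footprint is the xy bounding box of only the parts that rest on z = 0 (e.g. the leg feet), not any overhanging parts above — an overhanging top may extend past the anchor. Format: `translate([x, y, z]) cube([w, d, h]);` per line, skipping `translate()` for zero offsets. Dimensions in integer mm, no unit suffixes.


translate([286, 314, 0]) cube([1438, 166, 373]);


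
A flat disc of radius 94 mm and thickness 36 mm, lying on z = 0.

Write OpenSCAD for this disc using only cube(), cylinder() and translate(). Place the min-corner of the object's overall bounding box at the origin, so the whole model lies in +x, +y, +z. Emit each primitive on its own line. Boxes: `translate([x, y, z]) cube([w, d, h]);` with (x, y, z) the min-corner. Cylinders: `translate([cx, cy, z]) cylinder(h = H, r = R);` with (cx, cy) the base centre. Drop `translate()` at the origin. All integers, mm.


translate([94, 94, 0]) cylinder(h = 36, r = 94);


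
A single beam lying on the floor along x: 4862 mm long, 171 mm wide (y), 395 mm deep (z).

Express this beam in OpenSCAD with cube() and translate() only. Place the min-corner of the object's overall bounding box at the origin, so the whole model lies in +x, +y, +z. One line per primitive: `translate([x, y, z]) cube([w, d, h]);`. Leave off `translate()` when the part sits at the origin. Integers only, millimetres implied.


cube([4862, 171, 395]);


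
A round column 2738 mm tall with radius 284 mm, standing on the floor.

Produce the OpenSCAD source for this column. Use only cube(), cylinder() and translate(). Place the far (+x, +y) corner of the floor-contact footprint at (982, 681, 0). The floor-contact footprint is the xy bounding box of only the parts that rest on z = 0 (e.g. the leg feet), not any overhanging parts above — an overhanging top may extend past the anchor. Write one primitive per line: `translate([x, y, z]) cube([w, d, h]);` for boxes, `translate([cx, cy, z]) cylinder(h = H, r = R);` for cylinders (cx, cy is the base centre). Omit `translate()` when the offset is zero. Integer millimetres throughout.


translate([698, 397, 0]) cylinder(h = 2738, r = 284);
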